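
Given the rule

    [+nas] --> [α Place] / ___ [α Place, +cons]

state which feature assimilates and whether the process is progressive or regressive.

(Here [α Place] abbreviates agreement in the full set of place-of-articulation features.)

regressive place assimilation

The rule copies the place features (abbreviated [Place]) from the environment onto the target, so the assimilating feature is place.
The conditioning segment sits to the right of the focus bar, meaning the trigger follows the segment that changes — regressive assimilation.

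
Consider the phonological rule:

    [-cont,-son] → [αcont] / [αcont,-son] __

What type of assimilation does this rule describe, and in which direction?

The rule copies [cont] (continuancy) from the environment onto the target stops; since [±cont] encodes the stop/fricative manner contrast, the assimilating dimension is manner.
The conditioning segment sits to the left of the focus bar, meaning the trigger precedes the segment that changes — progressive assimilation.

progressive manner assimilation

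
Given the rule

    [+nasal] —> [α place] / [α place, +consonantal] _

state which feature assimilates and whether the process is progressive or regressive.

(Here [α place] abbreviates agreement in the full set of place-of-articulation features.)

The shared variable α links the value of the place features (abbreviated [place]) on the target to the same value on the neighbouring segment, so place is the feature that assimilates.
The conditioning segment sits to the left of the focus bar, meaning the trigger precedes the segment that changes — progressive assimilation.

progressive place assimilation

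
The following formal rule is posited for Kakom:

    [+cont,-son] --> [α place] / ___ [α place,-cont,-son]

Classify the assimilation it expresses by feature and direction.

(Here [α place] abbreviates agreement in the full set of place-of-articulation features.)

The shared variable α links the value of the place features (abbreviated [place]) on the target to the same value on the neighbouring segment, so place is the feature that assimilates.
Since the environment is written after the underscore, the trigger follows the target; the direction is regressive.

regressive place assimilation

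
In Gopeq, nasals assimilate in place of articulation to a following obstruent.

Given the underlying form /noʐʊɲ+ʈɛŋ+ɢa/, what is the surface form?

The rule targets /ɲ/ (voiced palatal nasal), which sits before the trigger /ʈ/ (retroflex).
Changing only its place to retroflex gives [ɳ] — the voiced retroflex nasal.
At the second juncture, /ŋ/ likewise becomes [ɴ] adjacent to /ɢ/.

[noʐʊɳʈɛɴɢa]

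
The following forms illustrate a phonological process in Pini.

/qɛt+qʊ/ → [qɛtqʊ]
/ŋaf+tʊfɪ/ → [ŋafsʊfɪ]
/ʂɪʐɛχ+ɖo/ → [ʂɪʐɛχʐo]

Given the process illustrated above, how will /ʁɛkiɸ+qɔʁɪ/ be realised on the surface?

[ʁɛkiɸχɔʁɪ]

The data show progressive manner assimilation: /t/ → [s] after /f/; /ɖ/ → [ʐ] after /χ/. In each pair only manner changes, matching the preceding consonant, while place and voice stay constant.
No alternation appears in [qɛtqʊ]: there the adjacent consonants already agree in manner (/q/ and /t/ are both stops), so this form is consistent with the same rule.
The rule targets /q/ (voiceless uvular stop), which sits after the trigger /ɸ/ (fricative).
Changing only its manner to fricative gives [χ] — the voiceless uvular fricative.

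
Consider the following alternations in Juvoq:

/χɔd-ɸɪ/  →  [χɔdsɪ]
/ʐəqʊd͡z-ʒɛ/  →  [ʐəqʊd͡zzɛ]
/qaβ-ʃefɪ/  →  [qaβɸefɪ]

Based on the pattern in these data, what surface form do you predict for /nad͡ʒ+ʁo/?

[nad͡ʒʒo]

The data show progressive place assimilation: /ɸ/ → [s] after /d/; /ʒ/ → [z] after /d͡z/; /ʃ/ → [ɸ] after /β/. In each pair only place changes, matching the preceding consonant, while manner and voice stay constant.
/ʁ/ is a voiced uvular fricative. The preceding trigger /d͡ʒ/ is postalveolar, so /ʁ/ must become postalveolar as well.
A voiced postalveolar fricative is [ʒ], so the surface segment is [ʒ].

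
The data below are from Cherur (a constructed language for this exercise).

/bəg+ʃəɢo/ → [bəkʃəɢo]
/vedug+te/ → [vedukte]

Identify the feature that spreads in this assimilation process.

voicing

Comparing underlying and surface forms, /g/ → [k] is the alternation; the neighbouring /ʃ/ is constant.
The change voiced → voiceless matches the voicing of the following /ʃ/, identifying this as voicing assimilation.
The other alternating form patterns the same way: /g/ → [k] before /t/ (voiced → voiceless, matching voiceless) — only voicing changes, and always toward the following segment.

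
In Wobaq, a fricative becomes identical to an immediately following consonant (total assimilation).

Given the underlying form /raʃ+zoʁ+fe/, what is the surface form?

/ʃ/ is the segment targeted by the rule; it sits immediately before /z/, so it assimilates completely and surfaces as [z].
At the second juncture, /ʁ/ likewise becomes [f] adjacent to /f/.

[razzoffe]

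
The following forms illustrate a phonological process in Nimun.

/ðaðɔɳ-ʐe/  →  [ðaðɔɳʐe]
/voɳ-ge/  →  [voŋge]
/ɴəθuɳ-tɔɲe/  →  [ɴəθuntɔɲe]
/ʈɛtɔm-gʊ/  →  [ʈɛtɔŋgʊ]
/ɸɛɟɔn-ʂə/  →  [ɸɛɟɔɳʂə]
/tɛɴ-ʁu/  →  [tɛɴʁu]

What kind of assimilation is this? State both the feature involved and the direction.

Underlying /ɳ/ is realised as [ŋ] next to /g/; /g/ itself does not change.
The change retroflex → velar matches the place of the following /g/, identifying this as place assimilation.
Manner and voice are unchanged, so the assimilation is partial, not total.
Checking the remaining alternations: /ɳ/ → [n] before /t/ (retroflex → alveolar, matching alveolar); /m/ → [ŋ] before /g/ (bilabial → velar, matching velar); /n/ → [ɳ] before /ʂ/ (alveolar → retroflex, matching retroflex) — only place changes, and always toward the following segment.
No alternation appears in [ðaðɔɳʐe], [tɛɴʁu]: there the adjacent consonants already agree in place (/ɳ/ and /ʐ/ are both retroflex; /ɴ/ and /ʁ/ are both uvular), so these forms are consistent with the same rule.
Since the segment that changes precedes the conditioning segment, the assimilation is regressive.

regressive place assimilation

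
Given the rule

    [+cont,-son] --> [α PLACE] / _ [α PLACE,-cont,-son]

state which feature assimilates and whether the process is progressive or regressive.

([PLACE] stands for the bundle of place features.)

The rule copies the place features (abbreviated [PLACE]) from the environment onto the target, so the assimilating feature is place.
The conditioning segment sits to the right of the focus bar, meaning the trigger follows the segment that changes — regressive assimilation.

regressive place assimilation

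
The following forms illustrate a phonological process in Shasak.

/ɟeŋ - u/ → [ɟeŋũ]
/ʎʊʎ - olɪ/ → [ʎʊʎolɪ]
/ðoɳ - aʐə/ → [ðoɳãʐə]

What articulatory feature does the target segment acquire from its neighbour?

nasality

The vowel /u/ surfaces as nasalised [ũ] next to the preceding nasal /ŋ/ — it has acquired the [+nasal] feature of its neighbour.
The other form shows the same pattern: /a/ → [ã] after /ɳ/ — each time a vowel is nasalised next to a preceding nasal.
No change occurs in [ʎʊʎolɪ] because the vowel at the boundary is adjacent to an oral consonant, not a nasal (/o/ next to /ʎ/).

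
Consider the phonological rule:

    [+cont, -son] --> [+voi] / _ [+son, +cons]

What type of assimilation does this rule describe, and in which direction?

regressive voicing assimilation

The target ([+cont, -son], fricatives) acquires [+voi] next to a sonorant consonant ([+son, +cons]) — it takes on the voicing of its neighbour, so the feature that spreads is voicing.
The conditioning segment sits to the right of the focus bar, meaning the trigger follows the segment that changes — regressive assimilation.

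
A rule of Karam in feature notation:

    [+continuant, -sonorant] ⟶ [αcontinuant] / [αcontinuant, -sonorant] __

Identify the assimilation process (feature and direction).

progressive manner assimilation

The shared variable α links the value of [continuant] on the target to that of the neighbouring obstruent. [continuant] distinguishes stops from fricatives — a manner-of-articulation feature — so this is manner assimilation.
Since the environment is written before the underscore, the trigger precedes the target; the direction is progressive.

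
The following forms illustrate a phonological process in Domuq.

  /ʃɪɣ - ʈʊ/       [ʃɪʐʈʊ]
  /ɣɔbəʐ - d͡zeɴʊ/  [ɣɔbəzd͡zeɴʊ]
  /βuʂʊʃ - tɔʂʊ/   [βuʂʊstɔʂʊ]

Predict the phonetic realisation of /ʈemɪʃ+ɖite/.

[ʈemɪʂɖite]

The data show regressive place assimilation: /ɣ/ → [ʐ] before /ʈ/; /ʐ/ → [z] before /d͡z/; /ʃ/ → [s] before /t/. In each pair only place changes, matching the following consonant, while manner and voice stay constant.
The rule targets /ʃ/ (voiceless postalveolar fricative), which sits before the trigger /ɖ/ (retroflex).
The voiceless retroflex fricative is [ʂ], so /ʃ/ → [ʂ].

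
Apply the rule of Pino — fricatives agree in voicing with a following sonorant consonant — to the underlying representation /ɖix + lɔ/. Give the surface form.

/x/ is a voiceless velar fricative. The following trigger /l/ is voiced, so /x/ must become voiced as well.
Changing only its voicing to voiced gives [ɣ] — the voiced velar fricative.

[ɖiɣlɔ]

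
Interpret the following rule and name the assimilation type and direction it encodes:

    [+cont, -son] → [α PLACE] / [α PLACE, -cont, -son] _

The rule copies the place features (abbreviated [PLACE]) from the environment onto the target, so the assimilating feature is place.
Since the environment is written before the underscore, the trigger precedes the target; the direction is progressive.

progressive place assimilation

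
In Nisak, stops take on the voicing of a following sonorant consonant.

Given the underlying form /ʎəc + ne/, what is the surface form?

The rule targets /c/ (voiceless palatal stop), which sits before the trigger /n/ (voiced).
Changing only its voicing to voiced gives [ɟ] — the voiced palatal stop.

[ʎəɟne]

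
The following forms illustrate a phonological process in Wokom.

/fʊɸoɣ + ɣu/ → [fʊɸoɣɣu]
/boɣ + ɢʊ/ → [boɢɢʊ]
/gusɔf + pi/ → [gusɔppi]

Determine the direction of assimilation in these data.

regressive

Comparing underlying and surface forms, /ɣ/ → [ɢ] is the alternation; the neighbouring /ɢ/ is constant.
The output [ɢ] is identical to the trigger /ɢ/ — every feature (place, manner, voicing) has been copied — so this is total assimilation.
The other form behaves the same way: /f/ → [p] before /p/ — in each case the output is a copy of the following consonant.
In [fʊɸoɣɣu] the two consonants at the boundary are already identical (/ɣ/ + /ɣ/), so the rule applies vacuously and nothing changes.
The trigger is the following segment, so the direction is regressive (anticipatory).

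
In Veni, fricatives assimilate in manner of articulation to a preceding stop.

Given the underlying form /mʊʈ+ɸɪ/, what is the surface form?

[mʊʈpɪ]

The rule targets /ɸ/ (voiceless bilabial fricative), which sits after the trigger /ʈ/ (stop).
The voiceless bilabial stop is [p], so /ɸ/ → [p].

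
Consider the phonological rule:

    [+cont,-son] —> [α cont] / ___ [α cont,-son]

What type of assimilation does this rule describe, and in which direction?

regressive manner assimilation

The rule copies [cont] (continuancy) from the environment onto the target fricatives; since [±cont] encodes the stop/fricative manner contrast, the assimilating dimension is manner.
The conditioning segment sits to the right of the focus bar, meaning the trigger follows the segment that changes — regressive assimilation.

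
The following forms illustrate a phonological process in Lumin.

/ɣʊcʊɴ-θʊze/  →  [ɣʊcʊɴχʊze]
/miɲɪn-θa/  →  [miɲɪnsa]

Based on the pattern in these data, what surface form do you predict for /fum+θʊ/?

The data show progressive place assimilation: /θ/ → [χ] after /ɴ/; /θ/ → [s] after /n/. In each pair only place changes, matching the preceding consonant, while manner and voice stay constant.
/θ/ is a voiceless dental fricative. The preceding trigger /m/ is bilabial, so /θ/ must become bilabial as well.
Changing only its place to bilabial gives [ɸ] — the voiceless bilabial fricative.

[fumɸʊ]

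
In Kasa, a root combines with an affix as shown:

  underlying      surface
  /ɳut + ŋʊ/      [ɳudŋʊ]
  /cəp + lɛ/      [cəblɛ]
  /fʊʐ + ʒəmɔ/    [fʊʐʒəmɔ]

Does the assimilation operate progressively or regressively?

The segment that alternates is /t/, which surfaces as [d] when adjacent to /ŋ/.
The change voiceless → voiced matches the voicing of the following /ŋ/, identifying this as voicing assimilation.
The other alternating form patterns the same way: /p/ → [b] before /l/ (voiceless → voiced, matching voiced) — only voicing changes, and always toward the following segment.
No alternation appears in [fʊʐʒəmɔ]: there the adjacent consonants already agree in voicing (/ʐ/ and /ʒ/ are both voiced), so this form is consistent with the same rule.
The trigger is the following segment, so the direction is regressive (anticipatory).

regressive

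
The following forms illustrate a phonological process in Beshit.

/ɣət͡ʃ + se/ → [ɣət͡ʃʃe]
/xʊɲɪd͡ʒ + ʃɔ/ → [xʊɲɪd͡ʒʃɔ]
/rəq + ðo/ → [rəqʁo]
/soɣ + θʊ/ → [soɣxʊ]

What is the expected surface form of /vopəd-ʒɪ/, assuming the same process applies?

[vopədzɪ]

The data show progressive place assimilation: /s/ → [ʃ] after /t͡ʃ/; /ð/ → [ʁ] after /q/; /θ/ → [x] after /ɣ/. In each pair only place changes, matching the preceding consonant, while manner and voice stay constant.
Nothing changes in [xʊɲɪd͡ʒʃɔ]: there the adjacent consonants already agree in place (/ʃ/ and /d͡ʒ/ are both postalveolar), so this form is consistent with the same rule.
/ʒ/ is a voiced postalveolar fricative. The preceding trigger /d/ is alveolar, so /ʒ/ must become alveolar as well.
A voiced alveolar fricative is [z], so the surface segment is [z].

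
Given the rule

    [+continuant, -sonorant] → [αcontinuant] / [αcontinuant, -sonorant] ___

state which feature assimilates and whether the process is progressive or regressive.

progressive manner assimilation

The rule copies [continuant] (continuancy) from the environment onto the target fricatives; since [±continuant] encodes the stop/fricative manner contrast, the assimilating dimension is manner.
Since the environment is written before the underscore, the trigger precedes the target; the direction is progressive.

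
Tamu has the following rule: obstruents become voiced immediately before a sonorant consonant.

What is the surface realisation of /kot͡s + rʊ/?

[kod͡zrʊ]

The rule targets /t͡s/ (voiceless alveolar affricate), which sits before the trigger /r/ (voiced).
Changing only its voicing to voiced gives [d͡z] — the voiced alveolar affricate.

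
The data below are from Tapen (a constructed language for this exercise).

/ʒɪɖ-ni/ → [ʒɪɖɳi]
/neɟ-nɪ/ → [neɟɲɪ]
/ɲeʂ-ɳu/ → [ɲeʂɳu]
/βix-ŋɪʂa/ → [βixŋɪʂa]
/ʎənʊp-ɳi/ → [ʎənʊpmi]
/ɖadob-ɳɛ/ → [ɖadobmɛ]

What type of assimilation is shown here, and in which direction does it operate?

progressive place assimilation

Comparing underlying and surface forms, /n/ → [ɳ] is the alternation; the neighbouring /ɖ/ is constant.
/n/ is alveolar while /ɖ/ is retroflex; the output [ɳ] is retroflex, matching the trigger — so the feature that spreads is place.
Manner and voice are unchanged, so the assimilation is partial, not total.
The same holds elsewhere in the data: /n/ → [ɲ] after /ɟ/ (alveolar → palatal, matching palatal); /ɳ/ → [m] after /p/ (retroflex → bilabial, matching bilabial); /ɳ/ → [m] after /b/ (retroflex → bilabial, matching bilabial) — only place changes, and always toward the preceding segment.
No alternation appears in [ɲeʂɳu], [βixŋɪʂa]: there the adjacent consonants already agree in place (/ɳ/ and /ʂ/ are both retroflex; /ŋ/ and /x/ are both velar), so these forms are consistent with the same rule.
Since the segment that changes follows the conditioning segment, the assimilation is progressive.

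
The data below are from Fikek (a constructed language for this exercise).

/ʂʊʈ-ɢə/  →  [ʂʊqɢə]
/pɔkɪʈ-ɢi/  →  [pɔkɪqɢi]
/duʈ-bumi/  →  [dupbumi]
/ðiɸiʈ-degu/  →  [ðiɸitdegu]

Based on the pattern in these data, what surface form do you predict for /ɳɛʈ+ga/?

The data show regressive place assimilation: /ʈ/ → [q] before /ɢ/; /ʈ/ → [p] before /b/; /ʈ/ → [t] before /d/. In each pair only place changes, matching the following consonant, while manner and voice stay constant.
The rule targets /ʈ/ (voiceless retroflex stop), which sits before the trigger /g/ (velar).
A voiceless velar stop is [k], so the surface segment is [k].

[ɳɛkga]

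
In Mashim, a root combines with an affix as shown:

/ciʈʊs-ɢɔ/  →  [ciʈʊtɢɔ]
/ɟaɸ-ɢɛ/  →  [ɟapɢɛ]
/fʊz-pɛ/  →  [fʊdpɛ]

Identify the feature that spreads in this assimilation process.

manner

Underlying /s/ is realised as [t] next to /ɢ/; /ɢ/ itself does not change.
/s/ is a fricative while /ɢ/ is a stop; the output [t] is a stop, matching the trigger — so the feature that spreads is manner.
The other alternating forms pattern the same way: /ɸ/ → [p] before /ɢ/ (fricative → stop, matching a stop); /z/ → [d] before /p/ (fricative → stop, matching a stop) — only manner changes, and always toward the following segment.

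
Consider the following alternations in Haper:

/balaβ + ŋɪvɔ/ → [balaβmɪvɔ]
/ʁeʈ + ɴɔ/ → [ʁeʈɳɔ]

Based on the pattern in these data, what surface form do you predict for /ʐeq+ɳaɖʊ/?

[ʐeqɴaɖʊ]

The data show progressive place assimilation: /ŋ/ → [m] after /β/; /ɴ/ → [ɳ] after /ʈ/. In each pair only place changes, matching the preceding consonant, while manner and voice stay constant.
/ɳ/ is a voiced retroflex nasal. The preceding trigger /q/ is uvular, so /ɳ/ must become uvular as well.
Changing only its place to uvular gives [ɴ] — the voiced uvular nasal.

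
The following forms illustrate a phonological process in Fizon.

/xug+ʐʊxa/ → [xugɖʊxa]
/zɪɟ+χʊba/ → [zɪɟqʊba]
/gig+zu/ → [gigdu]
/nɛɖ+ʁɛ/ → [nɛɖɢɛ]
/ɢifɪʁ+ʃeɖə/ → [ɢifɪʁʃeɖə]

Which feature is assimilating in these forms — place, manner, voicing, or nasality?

manner

Underlying /ʐ/ is realised as [ɖ] next to /g/; /g/ itself does not change.
The change fricative → stop matches the manner of the preceding /g/, identifying this as manner assimilation.
The same holds elsewhere in the data: /χ/ → [q] after /ɟ/ (fricative → stop, matching a stop); /z/ → [d] after /g/ (fricative → stop, matching a stop); /ʁ/ → [ɢ] after /ɖ/ (fricative → stop, matching a stop) — only manner changes, and always toward the preceding segment.
No alternation appears in [ɢifɪʁʃeɖə]: there the adjacent consonants already agree in manner (/ʃ/ and /ʁ/ are both fricatives), so this form is consistent with the same rule.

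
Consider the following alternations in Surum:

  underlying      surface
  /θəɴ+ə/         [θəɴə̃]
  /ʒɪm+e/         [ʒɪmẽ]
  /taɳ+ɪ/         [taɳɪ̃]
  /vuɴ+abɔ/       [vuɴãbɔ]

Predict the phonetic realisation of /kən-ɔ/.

[kənɔ̃]

The data show progressive nasality assimilation (vowel nasalisation): /ə/ → [ə̃] after /ɴ/; /e/ → [ẽ] after /m/; /ɪ/ → [ɪ̃] after /ɳ/; /a/ → [ã] after /ɴ/ — a vowel is nasalised by an immediately preceding nasal consonant.
/ɔ/ sits next to the nasal /n/ and is therefore nasalised to [ɔ̃].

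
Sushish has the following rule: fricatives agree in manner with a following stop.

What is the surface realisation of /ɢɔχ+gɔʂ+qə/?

[ɢɔqgɔʈqə]

The rule targets /χ/ (voiceless uvular fricative), which sits before the trigger /g/ (stop).
A voiceless uvular stop is [q], so the surface segment is [q].
The same rule applies at the second boundary: /ʂ/ → [ʈ] next to /q/.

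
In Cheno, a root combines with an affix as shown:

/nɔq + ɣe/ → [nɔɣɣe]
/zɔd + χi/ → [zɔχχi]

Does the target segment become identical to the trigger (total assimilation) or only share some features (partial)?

total assimilation

The segment that alternates is /q/, which surfaces as [ɣ] when adjacent to /ɣ/.
The output [ɣ] is identical to the trigger /ɣ/ — every feature (place, manner, voicing) has been copied — so this is total assimilation.
The other form behaves the same way: /d/ → [χ] before /χ/ — in each case the output is a copy of the following consonant.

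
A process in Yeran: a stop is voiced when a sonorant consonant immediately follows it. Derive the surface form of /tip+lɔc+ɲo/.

[tiblɔɟɲo]

/p/ is a voiceless bilabial stop. The following trigger /l/ is voiced, so /p/ must become voiced as well.
Changing only its voicing to voiced gives [b] — the voiced bilabial stop.
The same rule applies at the second boundary: /c/ → [ɟ] next to /ɲ/.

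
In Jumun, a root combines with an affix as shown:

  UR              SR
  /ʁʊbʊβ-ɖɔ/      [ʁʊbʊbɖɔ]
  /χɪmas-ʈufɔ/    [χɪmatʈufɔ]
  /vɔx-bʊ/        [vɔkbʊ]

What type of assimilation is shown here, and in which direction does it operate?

Underlying /β/ is realised as [b] next to /ɖ/; /ɖ/ itself does not change.
/β/ is a fricative while /ɖ/ is a stop; the output [b] is a stop, matching the trigger — so the feature that spreads is manner.
Place and voice are unchanged, so the assimilation is partial, not total.
The other alternating forms pattern the same way: /s/ → [t] before /ʈ/ (fricative → stop, matching a stop); /x/ → [k] before /b/ (fricative → stop, matching a stop) — only manner changes, and always toward the following segment.
The trigger is the following segment, so the direction is regressive (anticipatory).

regressive manner assimilation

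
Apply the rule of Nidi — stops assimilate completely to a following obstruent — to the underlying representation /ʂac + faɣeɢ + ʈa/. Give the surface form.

[ʂaffaɣeʈʈa]

/c/ is the segment targeted by the rule; it sits immediately before /f/, so it assimilates completely and surfaces as [f].
The same rule applies at the second boundary: /ɢ/ → [ʈ] next to /ʈ/.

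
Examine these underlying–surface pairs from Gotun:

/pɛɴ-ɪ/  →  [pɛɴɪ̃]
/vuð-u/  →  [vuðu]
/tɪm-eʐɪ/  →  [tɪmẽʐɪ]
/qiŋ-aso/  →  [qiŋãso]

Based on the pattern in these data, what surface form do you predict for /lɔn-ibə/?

[lɔnĩbə]

The data show progressive nasality assimilation (vowel nasalisation): /ɪ/ → [ɪ̃] after /ɴ/; /e/ → [ẽ] after /m/; /a/ → [ã] after /ŋ/ — a vowel is nasalised by an immediately preceding nasal consonant.
No change occurs in [vuðu] because the vowel at the boundary is adjacent to an oral consonant, not a nasal (/u/ next to /ð/).
The vowel /i/ is adjacent to the preceding nasal /n/, so it acquires [+nasal] and surfaces as [ĩ].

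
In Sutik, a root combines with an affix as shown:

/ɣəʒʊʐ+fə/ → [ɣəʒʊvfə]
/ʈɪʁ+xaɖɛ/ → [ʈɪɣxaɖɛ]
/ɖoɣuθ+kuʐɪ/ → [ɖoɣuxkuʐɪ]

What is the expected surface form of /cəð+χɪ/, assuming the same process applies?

[cəʁχɪ]

The data show regressive place assimilation: /ʐ/ → [v] before /f/; /ʁ/ → [ɣ] before /x/; /θ/ → [x] before /k/. In each pair only place changes, matching the following consonant, while manner and voice stay constant.
/ð/ is a voiced dental fricative. The following trigger /χ/ is uvular, so /ð/ must become uvular as well.
Changing only its place to uvular gives [ʁ] — the voiced uvular fricative.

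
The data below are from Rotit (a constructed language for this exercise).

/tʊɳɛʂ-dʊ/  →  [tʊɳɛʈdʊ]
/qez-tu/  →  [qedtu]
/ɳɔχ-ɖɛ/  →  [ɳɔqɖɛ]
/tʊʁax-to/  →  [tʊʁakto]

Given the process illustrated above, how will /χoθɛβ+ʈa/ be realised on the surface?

[χoθɛbʈa]

The data show regressive manner assimilation: /ʂ/ → [ʈ] before /d/; /z/ → [d] before /t/; /χ/ → [q] before /ɖ/; /x/ → [k] before /t/. In each pair only manner changes, matching the following consonant, while place and voice stay constant.
The rule targets /β/ (voiced bilabial fricative), which sits before the trigger /ʈ/ (stop).
A voiced bilabial stop is [b], so the surface segment is [b].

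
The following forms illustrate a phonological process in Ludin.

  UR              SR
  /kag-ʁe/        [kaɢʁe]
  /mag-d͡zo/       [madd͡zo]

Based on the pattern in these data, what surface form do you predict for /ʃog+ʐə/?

[ʃoɖʐə]

The data show regressive place assimilation: /g/ → [ɢ] before /ʁ/; /g/ → [d] before /d͡z/. In each pair only place changes, matching the following consonant, while manner and voice stay constant.
/g/ is a voiced velar stop. The following trigger /ʐ/ is retroflex, so /g/ must become retroflex as well.
A voiced retroflex stop is [ɖ], so the surface segment is [ɖ].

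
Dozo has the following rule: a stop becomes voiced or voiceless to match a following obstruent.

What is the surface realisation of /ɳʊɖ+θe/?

[ɳʊʈθe]

The rule targets /ɖ/ (voiced retroflex stop), which sits before the trigger /θ/ (voiceless).
A voiceless retroflex stop is [ʈ], so the surface segment is [ʈ].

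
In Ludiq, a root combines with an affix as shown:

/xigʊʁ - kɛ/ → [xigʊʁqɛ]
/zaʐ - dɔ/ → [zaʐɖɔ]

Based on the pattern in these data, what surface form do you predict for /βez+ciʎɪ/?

The data show progressive place assimilation: /k/ → [q] after /ʁ/; /d/ → [ɖ] after /ʐ/. In each pair only place changes, matching the preceding consonant, while manner and voice stay constant.
The rule targets /c/ (voiceless palatal stop), which sits after the trigger /z/ (alveolar).
The voiceless alveolar stop is [t], so /c/ → [t].

[βeztiʎɪ]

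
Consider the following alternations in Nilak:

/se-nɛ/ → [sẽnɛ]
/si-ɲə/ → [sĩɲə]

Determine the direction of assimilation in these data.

The vowel /e/ surfaces as nasalised [ẽ] next to the following nasal /n/ — it has acquired the [+nasal] feature of its neighbour.
The other form shows the same pattern: /i/ → [ĩ] before /ɲ/ — each time a vowel is nasalised next to a following nasal.
Because the conditioning nasal is to the right of the vowel that changes, the process is regressive (anticipatory).

regressive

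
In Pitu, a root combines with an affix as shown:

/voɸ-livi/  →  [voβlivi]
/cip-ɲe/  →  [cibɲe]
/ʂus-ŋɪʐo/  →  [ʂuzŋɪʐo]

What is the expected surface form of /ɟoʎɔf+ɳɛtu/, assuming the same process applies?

The data show regressive voicing assimilation: /ɸ/ → [β] before /l/; /p/ → [b] before /ɲ/; /s/ → [z] before /ŋ/. In each pair only voicing changes, matching the following consonant, while place and manner stay constant.
/f/ is a voiceless labiodental fricative. The following trigger /ɳ/ is voiced, so /f/ must become voiced as well.
Changing only its voicing to voiced gives [v] — the voiced labiodental fricative.

[ɟoʎɔvɳɛtu]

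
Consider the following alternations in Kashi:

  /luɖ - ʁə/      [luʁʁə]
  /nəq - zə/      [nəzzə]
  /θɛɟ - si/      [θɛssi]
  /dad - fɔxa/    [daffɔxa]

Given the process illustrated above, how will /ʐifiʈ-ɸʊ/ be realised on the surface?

[ʐifiɸɸʊ]

The data show regressive total assimilation (/ɖ/ → [ʁ] before /ʁ/; /q/ → [z] before /z/; /ɟ/ → [s] before /s/; /d/ → [f] before /f/): in every case the target segment becomes identical to its following neighbour, copying more than a single feature.
/ʈ/ is the segment targeted by the rule; it sits immediately before /ɸ/, so it assimilates completely and surfaces as [ɸ].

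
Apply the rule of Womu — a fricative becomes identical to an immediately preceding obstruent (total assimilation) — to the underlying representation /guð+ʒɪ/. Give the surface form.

/ʒ/ is the segment targeted by the rule; it sits immediately after /ð/, so it assimilates completely and surfaces as [ð].

[guððɪ]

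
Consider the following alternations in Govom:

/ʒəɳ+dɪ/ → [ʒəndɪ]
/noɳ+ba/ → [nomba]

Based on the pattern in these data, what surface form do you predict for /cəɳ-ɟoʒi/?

The data show regressive place assimilation: /ɳ/ → [n] before /d/; /ɳ/ → [m] before /b/. In each pair only place changes, matching the following consonant, while manner and voice stay constant.
/ɳ/ is a voiced retroflex nasal. The following trigger /ɟ/ is palatal, so /ɳ/ must become palatal as well.
The voiced palatal nasal is [ɲ], so /ɳ/ → [ɲ].

[cəɲɟoʒi]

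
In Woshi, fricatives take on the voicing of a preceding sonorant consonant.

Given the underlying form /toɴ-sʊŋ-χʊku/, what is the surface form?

The rule targets /s/ (voiceless alveolar fricative), which sits after the trigger /ɴ/ (voiced).
A voiced alveolar fricative is [z], so the surface segment is [z].
The same rule applies at the second boundary: /χ/ → [ʁ] next to /ŋ/.

[toɴzʊŋʁʊku]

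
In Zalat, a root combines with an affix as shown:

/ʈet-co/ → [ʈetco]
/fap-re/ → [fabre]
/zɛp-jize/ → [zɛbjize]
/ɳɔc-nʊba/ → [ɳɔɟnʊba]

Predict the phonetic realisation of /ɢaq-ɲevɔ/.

The data show regressive voicing assimilation: /p/ → [b] before /r/; /p/ → [b] before /j/; /c/ → [ɟ] before /n/. In each pair only voicing changes, matching the following consonant, while place and manner stay constant.
Nothing changes in [ʈetco]: there the adjacent consonants already agree in voicing (/t/ and /c/ are both voiceless), so this form is consistent with the same rule.
The rule targets /q/ (voiceless uvular stop), which sits before the trigger /ɲ/ (voiced).
A voiced uvular stop is [ɢ], so the surface segment is [ɢ].

[ɢaɢɲevɔ]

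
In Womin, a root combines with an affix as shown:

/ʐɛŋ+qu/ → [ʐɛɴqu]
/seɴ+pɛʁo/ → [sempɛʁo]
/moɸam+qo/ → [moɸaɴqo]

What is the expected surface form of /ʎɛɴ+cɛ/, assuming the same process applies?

The data show regressive place assimilation: /ŋ/ → [ɴ] before /q/; /ɴ/ → [m] before /p/; /m/ → [ɴ] before /q/. In each pair only place changes, matching the following consonant, while manner and voice stay constant.
/ɴ/ is a voiced uvular nasal. The following trigger /c/ is palatal, so /ɴ/ must become palatal as well.
The voiced palatal nasal is [ɲ], so /ɴ/ → [ɲ].

[ʎɛɲcɛ]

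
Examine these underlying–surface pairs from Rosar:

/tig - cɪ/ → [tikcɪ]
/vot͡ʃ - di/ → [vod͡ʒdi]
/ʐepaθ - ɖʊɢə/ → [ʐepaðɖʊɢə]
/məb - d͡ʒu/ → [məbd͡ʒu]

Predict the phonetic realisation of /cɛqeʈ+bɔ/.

The data show regressive voicing assimilation: /g/ → [k] before /c/; /t͡ʃ/ → [d͡ʒ] before /d/; /θ/ → [ð] before /ɖ/. In each pair only voicing changes, matching the following consonant, while place and manner stay constant.
No alternation appears in [məbd͡ʒu]: there the adjacent consonants already agree in voicing (/b/ and /d͡ʒ/ are both voiced), so this form is consistent with the same rule.
The rule targets /ʈ/ (voiceless retroflex stop), which sits before the trigger /b/ (voiced).
Changing only its voicing to voiced gives [ɖ] — the voiced retroflex stop.

[cɛqeɖbɔ]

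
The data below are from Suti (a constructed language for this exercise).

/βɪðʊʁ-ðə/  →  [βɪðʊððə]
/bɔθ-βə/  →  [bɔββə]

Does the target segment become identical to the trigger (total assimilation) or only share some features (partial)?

Comparing underlying and surface forms, /θ/ → [β] is the alternation; the neighbouring /β/ is constant.
The output [β] is identical to the trigger /β/ — every feature (place, manner, voicing) has been copied — so this is total assimilation.
The other form behaves the same way: /ʁ/ → [ð] before /ð/ — in each case the output is a copy of the following consonant.

total assimilation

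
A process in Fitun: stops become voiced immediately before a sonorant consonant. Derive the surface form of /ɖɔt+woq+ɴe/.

The rule targets /t/ (voiceless alveolar stop), which sits before the trigger /w/ (voiced).
Changing only its voicing to voiced gives [d] — the voiced alveolar stop.
The same rule applies at the second boundary: /q/ → [ɢ] next to /ɴ/.

[ɖɔdwoɢɴe]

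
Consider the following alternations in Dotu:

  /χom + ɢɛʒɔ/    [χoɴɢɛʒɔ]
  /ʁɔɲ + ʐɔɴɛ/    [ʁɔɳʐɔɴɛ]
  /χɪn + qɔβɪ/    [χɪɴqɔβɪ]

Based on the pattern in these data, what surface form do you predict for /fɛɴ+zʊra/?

The data show regressive place assimilation: /m/ → [ɴ] before /ɢ/; /ɲ/ → [ɳ] before /ʐ/; /n/ → [ɴ] before /q/. In each pair only place changes, matching the following consonant, while manner and voice stay constant.
/ɴ/ is a voiced uvular nasal. The following trigger /z/ is alveolar, so /ɴ/ must become alveolar as well.
Changing only its place to alveolar gives [n] — the voiced alveolar nasal.

[fɛnzʊra]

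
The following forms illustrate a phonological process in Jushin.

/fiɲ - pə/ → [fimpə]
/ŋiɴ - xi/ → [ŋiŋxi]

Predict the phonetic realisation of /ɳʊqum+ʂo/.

[ɳʊquɳʂo]

The data show regressive place assimilation: /ɲ/ → [m] before /p/; /ɴ/ → [ŋ] before /x/. In each pair only place changes, matching the following consonant, while manner and voice stay constant.
/m/ is a voiced bilabial nasal. The following trigger /ʂ/ is retroflex, so /m/ must become retroflex as well.
Changing only its place to retroflex gives [ɳ] — the voiced retroflex nasal.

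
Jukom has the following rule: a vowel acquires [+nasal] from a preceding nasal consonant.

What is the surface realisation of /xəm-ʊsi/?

/ʊ/ sits next to the nasal /m/ and is therefore nasalised to [ʊ̃].

[xəmʊ̃si]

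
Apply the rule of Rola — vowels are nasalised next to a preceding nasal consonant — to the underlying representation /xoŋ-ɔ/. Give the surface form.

The vowel /ɔ/ is adjacent to the preceding nasal /ŋ/, so it acquires [+nasal] and surfaces as [ɔ̃].

[xoŋɔ̃]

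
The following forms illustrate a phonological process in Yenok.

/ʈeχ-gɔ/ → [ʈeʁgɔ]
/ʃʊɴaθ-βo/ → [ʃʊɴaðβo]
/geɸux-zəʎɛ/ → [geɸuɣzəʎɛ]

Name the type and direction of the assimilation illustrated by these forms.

Underlying /χ/ is realised as [ʁ] next to /g/; /g/ itself does not change.
/χ/ is voiceless while /g/ is voiced; the output [ʁ] is voiced, matching the trigger — so the feature that spreads is voicing.
Place and manner are unchanged, so the assimilation is partial, not total.
Checking the remaining alternations: /θ/ → [ð] before /β/ (voiceless → voiced, matching voiced); /x/ → [ɣ] before /z/ (voiceless → voiced, matching voiced) — only voicing changes, and always toward the following segment.
Since the segment that changes precedes the conditioning segment, the assimilation is regressive.

regressive voicing assimilation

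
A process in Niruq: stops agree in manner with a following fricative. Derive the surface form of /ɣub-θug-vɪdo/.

The rule targets /b/ (voiced bilabial stop), which sits before the trigger /θ/ (fricative).
A voiced bilabial fricative is [β], so the surface segment is [β].
The same rule applies at the second boundary: /g/ → [ɣ] next to /v/.

[ɣuβθuɣvɪdo]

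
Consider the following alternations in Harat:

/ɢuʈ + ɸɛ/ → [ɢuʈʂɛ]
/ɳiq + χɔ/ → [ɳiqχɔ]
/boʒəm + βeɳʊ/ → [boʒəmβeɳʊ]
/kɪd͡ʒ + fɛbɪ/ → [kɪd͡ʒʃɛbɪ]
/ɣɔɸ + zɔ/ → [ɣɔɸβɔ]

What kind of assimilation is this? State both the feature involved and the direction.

progressive place assimilation

Comparing underlying and surface forms, /ɸ/ → [ʂ] is the alternation; the neighbouring /ʈ/ is constant.
/ɸ/ is bilabial while /ʈ/ is retroflex; the output [ʂ] is retroflex, matching the trigger — so the feature that spreads is place.
Manner and voice are unchanged, so the assimilation is partial, not total.
Checking the remaining alternations: /f/ → [ʃ] after /d͡ʒ/ (labiodental → postalveolar, matching postalveolar); /z/ → [β] after /ɸ/ (alveolar → bilabial, matching bilabial) — only place changes, and always toward the preceding segment.
No alternation appears in [ɳiqχɔ], [boʒəmβeɳʊ]: there the adjacent consonants already agree in place (/χ/ and /q/ are both uvular; /β/ and /m/ are both bilabial), so these forms are consistent with the same rule.
The trigger is the preceding segment, so the direction is progressive (perseverative).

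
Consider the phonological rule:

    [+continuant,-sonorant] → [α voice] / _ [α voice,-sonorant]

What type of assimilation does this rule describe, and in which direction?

regressive voicing assimilation

The shared variable α links the value of [voice] on the target to the same value on the neighbouring segment, so voicing is the feature that assimilates.
Since the environment is written after the underscore, the trigger follows the target; the direction is regressive.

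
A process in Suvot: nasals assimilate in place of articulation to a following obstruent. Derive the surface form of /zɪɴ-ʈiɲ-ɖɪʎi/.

/ɴ/ is a voiced uvular nasal. The following trigger /ʈ/ is retroflex, so /ɴ/ must become retroflex as well.
Changing only its place to retroflex gives [ɳ] — the voiced retroflex nasal.
At the second juncture, /ɲ/ likewise becomes [ɳ] adjacent to /ɖ/.

[zɪɳʈiɳɖɪʎi]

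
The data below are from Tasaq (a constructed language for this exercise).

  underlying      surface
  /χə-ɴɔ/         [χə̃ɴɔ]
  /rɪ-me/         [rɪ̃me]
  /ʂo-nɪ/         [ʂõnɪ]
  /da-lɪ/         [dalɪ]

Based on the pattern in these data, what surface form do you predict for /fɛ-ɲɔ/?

The data show regressive nasality assimilation (vowel nasalisation): /ə/ → [ə̃] before /ɴ/; /ɪ/ → [ɪ̃] before /m/; /o/ → [õ] before /n/ — a vowel is nasalised by an immediately following nasal consonant.
No change occurs in [dalɪ] because the vowel at the boundary is adjacent to an oral consonant, not a nasal (/a/ next to /l/).
The vowel /ɛ/ is adjacent to the following nasal /ɲ/, so it acquires [+nasal] and surfaces as [ɛ̃].

[fɛ̃ɲɔ]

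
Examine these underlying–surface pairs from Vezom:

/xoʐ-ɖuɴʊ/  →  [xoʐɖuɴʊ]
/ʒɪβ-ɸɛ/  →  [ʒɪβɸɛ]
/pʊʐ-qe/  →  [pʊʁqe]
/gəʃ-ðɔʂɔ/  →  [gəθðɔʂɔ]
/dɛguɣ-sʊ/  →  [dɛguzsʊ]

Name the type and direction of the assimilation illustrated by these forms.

regressive place assimilation

Underlying /ʐ/ is realised as [ʁ] next to /q/; /q/ itself does not change.
The change retroflex → uvular matches the place of the following /q/, identifying this as place assimilation.
Manner and voice are unchanged, so the assimilation is partial, not total.
Checking the remaining alternations: /ʃ/ → [θ] before /ð/ (postalveolar → dental, matching dental); /ɣ/ → [z] before /s/ (velar → alveolar, matching alveolar) — only place changes, and always toward the following segment.
Nothing changes in [xoʐɖuɴʊ], [ʒɪβɸɛ]: there the adjacent consonants already agree in place (/ʐ/ and /ɖ/ are both retroflex; /β/ and /ɸ/ are both bilabial), so these forms are consistent with the same rule.
Since the segment that changes precedes the conditioning segment, the assimilation is regressive.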